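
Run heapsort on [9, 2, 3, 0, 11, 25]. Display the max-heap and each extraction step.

Build heap: [25, 11, 9, 0, 2, 3]
Extract 25: [11, 3, 9, 0, 2, 25]
Extract 11: [9, 3, 2, 0, 11, 25]
Extract 9: [3, 0, 2, 9, 11, 25]
Extract 3: [2, 0, 3, 9, 11, 25]
Extract 2: [0, 2, 3, 9, 11, 25]


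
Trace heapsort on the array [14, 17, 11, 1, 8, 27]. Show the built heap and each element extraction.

Build heap: [27, 17, 14, 1, 8, 11]
Extract 27: [17, 11, 14, 1, 8, 27]
Extract 17: [14, 11, 8, 1, 17, 27]
Extract 14: [11, 1, 8, 14, 17, 27]
Extract 11: [8, 1, 11, 14, 17, 27]
Extract 8: [1, 8, 11, 14, 17, 27]


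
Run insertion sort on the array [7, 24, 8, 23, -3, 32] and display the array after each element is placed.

First element 7 is already 'sorted'
Insert 24: shifted 0 elements -> [7, 24, 8, 23, -3, 32]
Insert 8: shifted 1 elements -> [7, 8, 24, 23, -3, 32]
Insert 23: shifted 1 elements -> [7, 8, 23, 24, -3, 32]
Insert -3: shifted 4 elements -> [-3, 7, 8, 23, 24, 32]
Insert 32: shifted 0 elements -> [-3, 7, 8, 23, 24, 32]


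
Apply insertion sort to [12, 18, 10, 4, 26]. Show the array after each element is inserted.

First element 12 is already 'sorted'
Insert 18: shifted 0 elements -> [12, 18, 10, 4, 26]
Insert 10: shifted 2 elements -> [10, 12, 18, 4, 26]
Insert 4: shifted 3 elements -> [4, 10, 12, 18, 26]
Insert 26: shifted 0 elements -> [4, 10, 12, 18, 26]


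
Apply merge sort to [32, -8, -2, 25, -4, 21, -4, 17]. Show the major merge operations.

Divide and conquer:
  Merge [32] + [-8] -> [-8, 32]
  Merge [-2] + [25] -> [-2, 25]
  Merge [-8, 32] + [-2, 25] -> [-8, -2, 25, 32]
  Merge [-4] + [21] -> [-4, 21]
  Merge [-4] + [17] -> [-4, 17]
  Merge [-4, 21] + [-4, 17] -> [-4, -4, 17, 21]
  Merge [-8, -2, 25, 32] + [-4, -4, 17, 21] -> [-8, -4, -4, -2, 17, 21, 25, 32]


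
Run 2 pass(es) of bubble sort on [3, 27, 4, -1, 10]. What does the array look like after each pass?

After pass 1: [3, 4, -1, 10, 27] (3 swaps)
After pass 2: [3, -1, 4, 10, 27] (1 swaps)
Total swaps: 4


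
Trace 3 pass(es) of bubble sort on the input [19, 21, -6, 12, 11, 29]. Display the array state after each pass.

After pass 1: [19, -6, 12, 11, 21, 29] (3 swaps)
After pass 2: [-6, 12, 11, 19, 21, 29] (3 swaps)
After pass 3: [-6, 11, 12, 19, 21, 29] (1 swaps)
Total swaps: 7


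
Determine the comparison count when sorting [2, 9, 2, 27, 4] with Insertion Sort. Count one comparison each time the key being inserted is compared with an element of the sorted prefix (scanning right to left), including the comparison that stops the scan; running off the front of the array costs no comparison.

Insert 9: 2 <= 9 (stop) = 1 comparison(s) -> [2, 9, 2, 27, 4]
Insert 2: 9 > 2 (shift), 2 <= 2 (stop) = 2 comparison(s) -> [2, 2, 9, 27, 4]
Insert 27: 9 <= 27 (stop) = 1 comparison(s) -> [2, 2, 9, 27, 4]
Insert 4: 27 > 4 (shift), 9 > 4 (shift), 2 <= 4 (stop) = 3 comparison(s) -> [2, 2, 4, 9, 27]
Total comparisons: 1 + 2 + 1 + 3 = 7


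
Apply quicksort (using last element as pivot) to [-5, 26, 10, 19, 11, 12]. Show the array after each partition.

Partition 1: pivot=12 at index 3 -> [-5, 10, 11, 12, 26, 19]
Partition 2: pivot=11 at index 2 -> [-5, 10, 11, 12, 26, 19]
Partition 3: pivot=10 at index 1 -> [-5, 10, 11, 12, 26, 19]
Partition 4: pivot=19 at index 4 -> [-5, 10, 11, 12, 19, 26]


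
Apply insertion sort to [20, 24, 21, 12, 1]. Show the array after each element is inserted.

First element 20 is already 'sorted'
Insert 24: shifted 0 elements -> [20, 24, 21, 12, 1]
Insert 21: shifted 1 elements -> [20, 21, 24, 12, 1]
Insert 12: shifted 3 elements -> [12, 20, 21, 24, 1]
Insert 1: shifted 4 elements -> [1, 12, 20, 21, 24]


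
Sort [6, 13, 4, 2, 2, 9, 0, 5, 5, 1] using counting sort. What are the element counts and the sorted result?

Count array: [1, 1, 2, 0, 1, 2, 1, 0, 0, 1, 0, 0, 0, 1]
(count[i] = number of elements equal to i)
Cumulative count: [1, 2, 4, 4, 5, 7, 8, 8, 8, 9, 9, 9, 9, 10]
Sorted: [0, 1, 2, 2, 4, 5, 5, 6, 9, 13]


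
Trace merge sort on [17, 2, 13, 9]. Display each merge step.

Divide and conquer:
  Merge [17] + [2] -> [2, 17]
  Merge [13] + [9] -> [9, 13]
  Merge [2, 17] + [9, 13] -> [2, 9, 13, 17]


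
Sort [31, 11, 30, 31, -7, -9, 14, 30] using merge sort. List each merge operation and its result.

Divide and conquer:
  Merge [31] + [11] -> [11, 31]
  Merge [30] + [31] -> [30, 31]
  Merge [11, 31] + [30, 31] -> [11, 30, 31, 31]
  Merge [-7] + [-9] -> [-9, -7]
  Merge [14] + [30] -> [14, 30]
  Merge [-9, -7] + [14, 30] -> [-9, -7, 14, 30]
  Merge [11, 30, 31, 31] + [-9, -7, 14, 30] -> [-9, -7, 11, 14, 30, 30, 31, 31]


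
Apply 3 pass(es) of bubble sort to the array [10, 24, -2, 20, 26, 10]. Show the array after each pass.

After pass 1: [10, -2, 20, 24, 10, 26] (3 swaps)
After pass 2: [-2, 10, 20, 10, 24, 26] (2 swaps)
After pass 3: [-2, 10, 10, 20, 24, 26] (1 swaps)
Total swaps: 6


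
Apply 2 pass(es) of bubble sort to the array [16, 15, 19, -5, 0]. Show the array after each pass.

After pass 1: [15, 16, -5, 0, 19] (3 swaps)
After pass 2: [15, -5, 0, 16, 19] (2 swaps)
Total swaps: 5


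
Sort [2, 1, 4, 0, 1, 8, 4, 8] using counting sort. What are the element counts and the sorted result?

Count array: [1, 2, 1, 0, 2, 0, 0, 0, 2]
(count[i] = number of elements equal to i)
Cumulative count: [1, 3, 4, 4, 6, 6, 6, 6, 8]
Sorted: [0, 1, 1, 2, 4, 4, 8, 8]


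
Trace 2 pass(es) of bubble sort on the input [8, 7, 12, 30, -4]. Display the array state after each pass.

After pass 1: [7, 8, 12, -4, 30] (2 swaps)
After pass 2: [7, 8, -4, 12, 30] (1 swaps)
Total swaps: 3


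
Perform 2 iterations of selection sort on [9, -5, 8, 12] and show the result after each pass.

Pass 1: Select minimum -5 at index 1, swap -> [-5, 9, 8, 12]
Pass 2: Select minimum 8 at index 2, swap -> [-5, 8, 9, 12]


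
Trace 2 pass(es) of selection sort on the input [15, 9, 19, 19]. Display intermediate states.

Pass 1: Select minimum 9 at index 1, swap -> [9, 15, 19, 19]
Pass 2: Select minimum 15 at index 1, swap -> [9, 15, 19, 19]


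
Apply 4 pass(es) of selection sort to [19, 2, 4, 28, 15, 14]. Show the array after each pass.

Pass 1: Select minimum 2 at index 1, swap -> [2, 19, 4, 28, 15, 14]
Pass 2: Select minimum 4 at index 2, swap -> [2, 4, 19, 28, 15, 14]
Pass 3: Select minimum 14 at index 5, swap -> [2, 4, 14, 28, 15, 19]
Pass 4: Select minimum 15 at index 4, swap -> [2, 4, 14, 15, 28, 19]


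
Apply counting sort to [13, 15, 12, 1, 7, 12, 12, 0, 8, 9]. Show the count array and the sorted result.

Count array: [1, 1, 0, 0, 0, 0, 0, 1, 1, 1, 0, 0, 3, 1, 0, 1]
(count[i] = number of elements equal to i)
Cumulative count: [1, 2, 2, 2, 2, 2, 2, 3, 4, 5, 5, 5, 8, 9, 9, 10]
Sorted: [0, 1, 7, 8, 9, 12, 12, 12, 13, 15]


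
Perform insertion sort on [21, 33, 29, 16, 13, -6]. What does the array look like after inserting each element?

First element 21 is already 'sorted'
Insert 33: shifted 0 elements -> [21, 33, 29, 16, 13, -6]
Insert 29: shifted 1 elements -> [21, 29, 33, 16, 13, -6]
Insert 16: shifted 3 elements -> [16, 21, 29, 33, 13, -6]
Insert 13: shifted 4 elements -> [13, 16, 21, 29, 33, -6]
Insert -6: shifted 5 elements -> [-6, 13, 16, 21, 29, 33]


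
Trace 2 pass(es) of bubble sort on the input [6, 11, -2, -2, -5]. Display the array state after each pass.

After pass 1: [6, -2, -2, -5, 11] (3 swaps)
After pass 2: [-2, -2, -5, 6, 11] (3 swaps)
Total swaps: 6


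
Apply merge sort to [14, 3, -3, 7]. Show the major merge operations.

Divide and conquer:
  Merge [14] + [3] -> [3, 14]
  Merge [-3] + [7] -> [-3, 7]
  Merge [3, 14] + [-3, 7] -> [-3, 3, 7, 14]


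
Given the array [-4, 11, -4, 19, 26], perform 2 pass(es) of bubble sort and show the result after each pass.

After pass 1: [-4, -4, 11, 19, 26] (1 swaps)
After pass 2: [-4, -4, 11, 19, 26] (0 swaps)
Total swaps: 1


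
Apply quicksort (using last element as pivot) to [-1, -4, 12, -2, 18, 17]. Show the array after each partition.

Partition 1: pivot=17 at index 4 -> [-1, -4, 12, -2, 17, 18]
Partition 2: pivot=-2 at index 1 -> [-4, -2, 12, -1, 17, 18]
Partition 3: pivot=-1 at index 2 -> [-4, -2, -1, 12, 17, 18]


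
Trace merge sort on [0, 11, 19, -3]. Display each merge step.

Divide and conquer:
  Merge [0] + [11] -> [0, 11]
  Merge [19] + [-3] -> [-3, 19]
  Merge [0, 11] + [-3, 19] -> [-3, 0, 11, 19]


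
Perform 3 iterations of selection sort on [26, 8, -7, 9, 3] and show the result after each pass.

Pass 1: Select minimum -7 at index 2, swap -> [-7, 8, 26, 9, 3]
Pass 2: Select minimum 3 at index 4, swap -> [-7, 3, 26, 9, 8]
Pass 3: Select minimum 8 at index 4, swap -> [-7, 3, 8, 9, 26]


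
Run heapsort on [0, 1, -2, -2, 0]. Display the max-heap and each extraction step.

Build heap: [1, 0, -2, -2, 0]
Extract 1: [0, 0, -2, -2, 1]
Extract 0: [0, -2, -2, 0, 1]
Extract 0: [-2, -2, 0, 0, 1]
Extract -2: [-2, -2, 0, 0, 1]


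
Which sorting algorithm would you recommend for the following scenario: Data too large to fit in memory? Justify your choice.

Best choice: External merge sort
Reason: Minimizes disk I/O by sequential reads/writes


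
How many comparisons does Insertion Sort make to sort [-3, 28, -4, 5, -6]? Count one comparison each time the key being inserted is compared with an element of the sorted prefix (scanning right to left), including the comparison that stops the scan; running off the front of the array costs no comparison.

Insert 28: -3 <= 28 (stop) = 1 comparison(s) -> [-3, 28, -4, 5, -6]
Insert -4: 28 > -4 (shift), -3 > -4 (shift), reached front = 2 comparison(s) -> [-4, -3, 28, 5, -6]
Insert 5: 28 > 5 (shift), -3 <= 5 (stop) = 2 comparison(s) -> [-4, -3, 5, 28, -6]
Insert -6: 28 > -6 (shift), 5 > -6 (shift), -3 > -6 (shift), -4 > -6 (shift), reached front = 4 comparison(s) -> [-6, -4, -3, 5, 28]
Total comparisons: 1 + 2 + 2 + 4 = 9


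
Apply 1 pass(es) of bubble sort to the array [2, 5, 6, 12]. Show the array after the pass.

After pass 1: [2, 5, 6, 12] (0 swaps)
Total swaps: 0


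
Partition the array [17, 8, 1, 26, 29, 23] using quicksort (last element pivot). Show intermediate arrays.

Partition 1: pivot=23 at index 3 -> [17, 8, 1, 23, 29, 26]
Partition 2: pivot=1 at index 0 -> [1, 8, 17, 23, 29, 26]
Partition 3: pivot=17 at index 2 -> [1, 8, 17, 23, 29, 26]
Partition 4: pivot=26 at index 4 -> [1, 8, 17, 23, 26, 29]


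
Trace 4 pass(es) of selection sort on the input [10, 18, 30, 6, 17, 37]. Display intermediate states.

Pass 1: Select minimum 6 at index 3, swap -> [6, 18, 30, 10, 17, 37]
Pass 2: Select minimum 10 at index 3, swap -> [6, 10, 30, 18, 17, 37]
Pass 3: Select minimum 17 at index 4, swap -> [6, 10, 17, 18, 30, 37]
Pass 4: Select minimum 18 at index 3, swap -> [6, 10, 17, 18, 30, 37]


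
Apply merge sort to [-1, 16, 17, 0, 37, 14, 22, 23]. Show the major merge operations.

Divide and conquer:
  Merge [-1] + [16] -> [-1, 16]
  Merge [17] + [0] -> [0, 17]
  Merge [-1, 16] + [0, 17] -> [-1, 0, 16, 17]
  Merge [37] + [14] -> [14, 37]
  Merge [22] + [23] -> [22, 23]
  Merge [14, 37] + [22, 23] -> [14, 22, 23, 37]
  Merge [-1, 0, 16, 17] + [14, 22, 23, 37] -> [-1, 0, 14, 16, 17, 22, 23, 37]


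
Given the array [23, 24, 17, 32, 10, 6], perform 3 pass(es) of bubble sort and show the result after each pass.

After pass 1: [23, 17, 24, 10, 6, 32] (3 swaps)
After pass 2: [17, 23, 10, 6, 24, 32] (3 swaps)
After pass 3: [17, 10, 6, 23, 24, 32] (2 swaps)
Total swaps: 8


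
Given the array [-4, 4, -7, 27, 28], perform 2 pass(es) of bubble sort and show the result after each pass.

After pass 1: [-4, -7, 4, 27, 28] (1 swaps)
After pass 2: [-7, -4, 4, 27, 28] (1 swaps)
Total swaps: 2


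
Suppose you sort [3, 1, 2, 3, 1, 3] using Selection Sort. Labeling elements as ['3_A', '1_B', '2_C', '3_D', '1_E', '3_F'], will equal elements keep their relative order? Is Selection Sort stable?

Trace Selection Sort on the labeled array (the key is the number; the letter only tracks identity):
  Pass 1: minimum of unsorted part is 1_B at index 1; swap it with 3_A at index 0 -> [1_B, 3_A, 2_C, 3_D, 1_E, 3_F]
  Pass 2: minimum of unsorted part is 1_E at index 4; swap it with 3_A at index 1 -> [1_B, 1_E, 2_C, 3_D, 3_A, 3_F]
  Pass 3: minimum 2_C is already at index 2; no swap -> [1_B, 1_E, 2_C, 3_D, 3_A, 3_F]
  Pass 4: minimum 3_D is already at index 3; no swap -> [1_B, 1_E, 2_C, 3_D, 3_A, 3_F]
  Pass 5: minimum 3_A is already at index 4; no swap -> [1_B, 1_E, 2_C, 3_D, 3_A, 3_F]
Final order: [1_B, 1_E, 2_C, 3_D, 3_A, 3_F]
Equal keys:
  value 1: originally 1_B, 1_E; after sorting 1_B, 1_E -> order preserved
  value 3: originally 3_A, 3_D, 3_F; after sorting 3_D, 3_A, 3_F -> order changed
Equal keys were reordered, so Selection Sort is not stable: the long-range swap that moves the minimum into place can carry an element past an equal key. (One such input is enough; an unstable sort may happen to preserve order on other inputs, but it gives no guarantee.)
Answer: Not stable


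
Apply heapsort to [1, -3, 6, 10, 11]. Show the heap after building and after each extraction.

Build heap: [11, 10, 6, 1, -3]
Extract 11: [10, 1, 6, -3, 11]
Extract 10: [6, 1, -3, 10, 11]
Extract 6: [1, -3, 6, 10, 11]
Extract 1: [-3, 1, 6, 10, 11]


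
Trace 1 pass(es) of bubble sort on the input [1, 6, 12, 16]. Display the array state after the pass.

After pass 1: [1, 6, 12, 16] (0 swaps)
Total swaps: 0


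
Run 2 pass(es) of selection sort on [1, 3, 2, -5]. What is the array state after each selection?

Pass 1: Select minimum -5 at index 3, swap -> [-5, 3, 2, 1]
Pass 2: Select minimum 1 at index 3, swap -> [-5, 1, 2, 3]


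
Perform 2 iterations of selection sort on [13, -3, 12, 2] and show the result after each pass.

Pass 1: Select minimum -3 at index 1, swap -> [-3, 13, 12, 2]
Pass 2: Select minimum 2 at index 3, swap -> [-3, 2, 12, 13]


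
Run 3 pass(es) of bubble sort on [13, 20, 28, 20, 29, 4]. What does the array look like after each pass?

After pass 1: [13, 20, 20, 28, 4, 29] (2 swaps)
After pass 2: [13, 20, 20, 4, 28, 29] (1 swaps)
After pass 3: [13, 20, 4, 20, 28, 29] (1 swaps)
Total swaps: 4


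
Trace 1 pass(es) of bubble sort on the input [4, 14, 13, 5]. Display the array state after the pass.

After pass 1: [4, 13, 5, 14] (2 swaps)
Total swaps: 2


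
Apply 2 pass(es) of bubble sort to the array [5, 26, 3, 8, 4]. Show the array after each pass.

After pass 1: [5, 3, 8, 4, 26] (3 swaps)
After pass 2: [3, 5, 4, 8, 26] (2 swaps)
Total swaps: 5


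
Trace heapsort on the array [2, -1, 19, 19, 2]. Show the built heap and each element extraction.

Build heap: [19, 2, 19, -1, 2]
Extract 19: [19, 2, 2, -1, 19]
Extract 19: [2, -1, 2, 19, 19]
Extract 2: [2, -1, 2, 19, 19]
Extract 2: [-1, 2, 2, 19, 19]


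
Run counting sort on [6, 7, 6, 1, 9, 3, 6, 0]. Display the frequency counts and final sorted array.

Count array: [1, 1, 0, 1, 0, 0, 3, 1, 0, 1]
(count[i] = number of elements equal to i)
Cumulative count: [1, 2, 2, 3, 3, 3, 6, 7, 7, 8]
Sorted: [0, 1, 3, 6, 6, 6, 7, 9]


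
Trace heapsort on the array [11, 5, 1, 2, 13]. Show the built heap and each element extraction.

Build heap: [13, 11, 1, 2, 5]
Extract 13: [11, 5, 1, 2, 13]
Extract 11: [5, 2, 1, 11, 13]
Extract 5: [2, 1, 5, 11, 13]
Extract 2: [1, 2, 5, 11, 13]


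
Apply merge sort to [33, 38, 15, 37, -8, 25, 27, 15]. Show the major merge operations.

Divide and conquer:
  Merge [33] + [38] -> [33, 38]
  Merge [15] + [37] -> [15, 37]
  Merge [33, 38] + [15, 37] -> [15, 33, 37, 38]
  Merge [-8] + [25] -> [-8, 25]
  Merge [27] + [15] -> [15, 27]
  Merge [-8, 25] + [15, 27] -> [-8, 15, 25, 27]
  Merge [15, 33, 37, 38] + [-8, 15, 25, 27] -> [-8, 15, 15, 25, 27, 33, 37, 38]


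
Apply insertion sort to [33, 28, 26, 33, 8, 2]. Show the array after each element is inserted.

First element 33 is already 'sorted'
Insert 28: shifted 1 elements -> [28, 33, 26, 33, 8, 2]
Insert 26: shifted 2 elements -> [26, 28, 33, 33, 8, 2]
Insert 33: shifted 0 elements -> [26, 28, 33, 33, 8, 2]
Insert 8: shifted 4 elements -> [8, 26, 28, 33, 33, 2]
Insert 2: shifted 5 elements -> [2, 8, 26, 28, 33, 33]


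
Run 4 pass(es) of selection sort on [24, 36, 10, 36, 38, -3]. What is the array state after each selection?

Pass 1: Select minimum -3 at index 5, swap -> [-3, 36, 10, 36, 38, 24]
Pass 2: Select minimum 10 at index 2, swap -> [-3, 10, 36, 36, 38, 24]
Pass 3: Select minimum 24 at index 5, swap -> [-3, 10, 24, 36, 38, 36]
Pass 4: Select minimum 36 at index 3, swap -> [-3, 10, 24, 36, 38, 36]


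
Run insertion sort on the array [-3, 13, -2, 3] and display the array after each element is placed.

First element -3 is already 'sorted'
Insert 13: shifted 0 elements -> [-3, 13, -2, 3]
Insert -2: shifted 1 elements -> [-3, -2, 13, 3]
Insert 3: shifted 1 elements -> [-3, -2, 3, 13]


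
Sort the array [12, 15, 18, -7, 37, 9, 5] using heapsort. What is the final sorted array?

Build heap: [37, 15, 18, -7, 12, 9, 5]
Extract 37: [18, 15, 9, -7, 12, 5, 37]
Extract 18: [15, 12, 9, -7, 5, 18, 37]
Extract 15: [12, 5, 9, -7, 15, 18, 37]
Extract 12: [9, 5, -7, 12, 15, 18, 37]
Extract 9: [5, -7, 9, 12, 15, 18, 37]
Extract 5: [-7, 5, 9, 12, 15, 18, 37]


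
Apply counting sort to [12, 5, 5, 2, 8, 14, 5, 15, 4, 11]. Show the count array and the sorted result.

Count array: [0, 0, 1, 0, 1, 3, 0, 0, 1, 0, 0, 1, 1, 0, 1, 1]
(count[i] = number of elements equal to i)
Cumulative count: [0, 0, 1, 1, 2, 5, 5, 5, 6, 6, 6, 7, 8, 8, 9, 10]
Sorted: [2, 4, 5, 5, 5, 8, 11, 12, 14, 15]


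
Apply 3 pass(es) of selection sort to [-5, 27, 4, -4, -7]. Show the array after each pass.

Pass 1: Select minimum -7 at index 4, swap -> [-7, 27, 4, -4, -5]
Pass 2: Select minimum -5 at index 4, swap -> [-7, -5, 4, -4, 27]
Pass 3: Select minimum -4 at index 3, swap -> [-7, -5, -4, 4, 27]


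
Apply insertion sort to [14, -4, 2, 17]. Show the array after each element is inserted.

First element 14 is already 'sorted'
Insert -4: shifted 1 elements -> [-4, 14, 2, 17]
Insert 2: shifted 1 elements -> [-4, 2, 14, 17]
Insert 17: shifted 0 elements -> [-4, 2, 14, 17]


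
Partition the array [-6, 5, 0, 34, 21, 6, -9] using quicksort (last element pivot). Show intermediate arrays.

Partition 1: pivot=-9 at index 0 -> [-9, 5, 0, 34, 21, 6, -6]
Partition 2: pivot=-6 at index 1 -> [-9, -6, 0, 34, 21, 6, 5]
Partition 3: pivot=5 at index 3 -> [-9, -6, 0, 5, 21, 6, 34]
Partition 4: pivot=34 at index 6 -> [-9, -6, 0, 5, 21, 6, 34]
Partition 5: pivot=6 at index 4 -> [-9, -6, 0, 5, 6, 21, 34]


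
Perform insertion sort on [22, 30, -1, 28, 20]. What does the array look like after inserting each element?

First element 22 is already 'sorted'
Insert 30: shifted 0 elements -> [22, 30, -1, 28, 20]
Insert -1: shifted 2 elements -> [-1, 22, 30, 28, 20]
Insert 28: shifted 1 elements -> [-1, 22, 28, 30, 20]
Insert 20: shifted 3 elements -> [-1, 20, 22, 28, 30]


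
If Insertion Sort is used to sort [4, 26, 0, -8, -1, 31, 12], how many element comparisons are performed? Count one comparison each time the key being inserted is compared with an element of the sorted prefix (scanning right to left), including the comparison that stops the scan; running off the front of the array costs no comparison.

Insert 26: 4 <= 26 (stop) = 1 comparison(s) -> [4, 26, 0, -8, -1, 31, 12]
Insert 0: 26 > 0 (shift), 4 > 0 (shift), reached front = 2 comparison(s) -> [0, 4, 26, -8, -1, 31, 12]
Insert -8: 26 > -8 (shift), 4 > -8 (shift), 0 > -8 (shift), reached front = 3 comparison(s) -> [-8, 0, 4, 26, -1, 31, 12]
Insert -1: 26 > -1 (shift), 4 > -1 (shift), 0 > -1 (shift), -8 <= -1 (stop) = 4 comparison(s) -> [-8, -1, 0, 4, 26, 31, 12]
Insert 31: 26 <= 31 (stop) = 1 comparison(s) -> [-8, -1, 0, 4, 26, 31, 12]
Insert 12: 31 > 12 (shift), 26 > 12 (shift), 4 <= 12 (stop) = 3 comparison(s) -> [-8, -1, 0, 4, 12, 26, 31]
Total comparisons: 1 + 2 + 3 + 4 + 1 + 3 = 14


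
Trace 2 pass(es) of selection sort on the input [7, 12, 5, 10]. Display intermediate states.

Pass 1: Select minimum 5 at index 2, swap -> [5, 12, 7, 10]
Pass 2: Select minimum 7 at index 2, swap -> [5, 7, 12, 10]


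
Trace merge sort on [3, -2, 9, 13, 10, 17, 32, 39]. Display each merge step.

Divide and conquer:
  Merge [3] + [-2] -> [-2, 3]
  Merge [9] + [13] -> [9, 13]
  Merge [-2, 3] + [9, 13] -> [-2, 3, 9, 13]
  Merge [10] + [17] -> [10, 17]
  Merge [32] + [39] -> [32, 39]
  Merge [10, 17] + [32, 39] -> [10, 17, 32, 39]
  Merge [-2, 3, 9, 13] + [10, 17, 32, 39] -> [-2, 3, 9, 10, 13, 17, 32, 39]


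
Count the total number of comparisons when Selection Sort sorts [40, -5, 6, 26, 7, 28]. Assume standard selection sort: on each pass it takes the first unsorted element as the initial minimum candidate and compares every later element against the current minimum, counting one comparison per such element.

Pass 1: scan indices 1..5 for the minimum = 5 comparison(s); min is -5, place at index 0 -> [-5, 40, 6, 26, 7, 28]
Pass 2: scan indices 2..5 for the minimum = 4 comparison(s); min is 6, place at index 1 -> [-5, 6, 40, 26, 7, 28]
Pass 3: scan indices 3..5 for the minimum = 3 comparison(s); min is 7, place at index 2 -> [-5, 6, 7, 26, 40, 28]
Pass 4: scan indices 4..5 for the minimum = 2 comparison(s); min is 26, place at index 3 -> [-5, 6, 7, 26, 40, 28]
Pass 5: scan indices 5..5 for the minimum = 1 comparison(s); min is 28, place at index 4 -> [-5, 6, 7, 26, 28, 40]
Selection sort always scans the whole unsorted suffix, so the count is (n-1) + (n-2) + ... + 1 = n(n-1)/2 = 6*5/2 = 15 regardless of the input order.
Total comparisons: 5 + 4 + 3 + 2 + 1 = 15


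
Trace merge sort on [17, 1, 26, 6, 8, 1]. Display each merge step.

Divide and conquer:
  Merge [1] + [26] -> [1, 26]
  Merge [17] + [1, 26] -> [1, 17, 26]
  Merge [8] + [1] -> [1, 8]
  Merge [6] + [1, 8] -> [1, 6, 8]
  Merge [1, 17, 26] + [1, 6, 8] -> [1, 1, 6, 8, 17, 26]


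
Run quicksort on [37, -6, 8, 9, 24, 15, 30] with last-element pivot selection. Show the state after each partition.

Partition 1: pivot=30 at index 5 -> [-6, 8, 9, 24, 15, 30, 37]
Partition 2: pivot=15 at index 3 -> [-6, 8, 9, 15, 24, 30, 37]
Partition 3: pivot=9 at index 2 -> [-6, 8, 9, 15, 24, 30, 37]
Partition 4: pivot=8 at index 1 -> [-6, 8, 9, 15, 24, 30, 37]


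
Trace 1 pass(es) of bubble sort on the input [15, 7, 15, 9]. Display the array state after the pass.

After pass 1: [7, 15, 9, 15] (2 swaps)
Total swaps: 2


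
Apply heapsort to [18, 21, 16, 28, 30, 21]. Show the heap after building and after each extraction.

Build heap: [30, 28, 21, 18, 21, 16]
Extract 30: [28, 21, 21, 18, 16, 30]
Extract 28: [21, 18, 21, 16, 28, 30]
Extract 21: [21, 18, 16, 21, 28, 30]
Extract 21: [18, 16, 21, 21, 28, 30]
Extract 18: [16, 18, 21, 21, 28, 30]


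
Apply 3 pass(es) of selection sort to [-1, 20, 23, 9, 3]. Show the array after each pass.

Pass 1: Select minimum -1 at index 0, swap -> [-1, 20, 23, 9, 3]
Pass 2: Select minimum 3 at index 4, swap -> [-1, 3, 23, 9, 20]
Pass 3: Select minimum 9 at index 3, swap -> [-1, 3, 9, 23, 20]


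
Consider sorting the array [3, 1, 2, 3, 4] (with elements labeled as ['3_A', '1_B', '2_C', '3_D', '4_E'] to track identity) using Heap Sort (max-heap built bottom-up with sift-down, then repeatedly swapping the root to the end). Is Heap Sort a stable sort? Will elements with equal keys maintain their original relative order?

Trace Heap Sort on the labeled array (the key is the number; the letter only tracks identity):
  Build max-heap: [4_E, 3_A, 2_C, 3_D, 1_B]
  Swap root 4_E to index 4, re-heapify first 4 -> [3_A, 3_D, 2_C, 1_B, 4_E]
  Swap root 3_A to index 3, re-heapify first 3 -> [3_D, 1_B, 2_C, 3_A, 4_E]
  Swap root 3_D to index 2, re-heapify first 2 -> [2_C, 1_B, 3_D, 3_A, 4_E]
  Swap root 2_C to index 1, re-heapify first 1 -> [1_B, 2_C, 3_D, 3_A, 4_E]
Final order: [1_B, 2_C, 3_D, 3_A, 4_E]
Equal keys:
  value 3: originally 3_A, 3_D; after sorting 3_D, 3_A -> order changed
Equal keys were reordered, so Heap Sort is not stable: heap construction and root-to-end swaps move elements without regard to the original order of equal keys. (One such input is enough; an unstable sort may happen to preserve order on other inputs, but it gives no guarantee.)
Answer: Not stable


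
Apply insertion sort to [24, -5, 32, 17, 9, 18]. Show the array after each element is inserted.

First element 24 is already 'sorted'
Insert -5: shifted 1 elements -> [-5, 24, 32, 17, 9, 18]
Insert 32: shifted 0 elements -> [-5, 24, 32, 17, 9, 18]
Insert 17: shifted 2 elements -> [-5, 17, 24, 32, 9, 18]
Insert 9: shifted 3 elements -> [-5, 9, 17, 24, 32, 18]
Insert 18: shifted 2 elements -> [-5, 9, 17, 18, 24, 32]


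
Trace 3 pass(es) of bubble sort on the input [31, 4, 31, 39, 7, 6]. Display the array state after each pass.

After pass 1: [4, 31, 31, 7, 6, 39] (3 swaps)
After pass 2: [4, 31, 7, 6, 31, 39] (2 swaps)
After pass 3: [4, 7, 6, 31, 31, 39] (2 swaps)
Total swaps: 7


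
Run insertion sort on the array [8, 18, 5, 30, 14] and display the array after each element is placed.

First element 8 is already 'sorted'
Insert 18: shifted 0 elements -> [8, 18, 5, 30, 14]
Insert 5: shifted 2 elements -> [5, 8, 18, 30, 14]
Insert 30: shifted 0 elements -> [5, 8, 18, 30, 14]
Insert 14: shifted 2 elements -> [5, 8, 14, 18, 30]


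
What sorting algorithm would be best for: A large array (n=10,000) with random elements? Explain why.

Best choice: Quicksort or Mergesort
Reason: Both have O(n log n) average case; quicksort has lower constant factors


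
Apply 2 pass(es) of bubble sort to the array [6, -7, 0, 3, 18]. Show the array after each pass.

After pass 1: [-7, 0, 3, 6, 18] (3 swaps)
After pass 2: [-7, 0, 3, 6, 18] (0 swaps)
Total swaps: 3


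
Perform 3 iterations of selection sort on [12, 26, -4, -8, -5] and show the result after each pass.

Pass 1: Select minimum -8 at index 3, swap -> [-8, 26, -4, 12, -5]
Pass 2: Select minimum -5 at index 4, swap -> [-8, -5, -4, 12, 26]
Pass 3: Select minimum -4 at index 2, swap -> [-8, -5, -4, 12, 26]


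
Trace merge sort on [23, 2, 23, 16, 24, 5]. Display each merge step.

Divide and conquer:
  Merge [2] + [23] -> [2, 23]
  Merge [23] + [2, 23] -> [2, 23, 23]
  Merge [24] + [5] -> [5, 24]
  Merge [16] + [5, 24] -> [5, 16, 24]
  Merge [2, 23, 23] + [5, 16, 24] -> [2, 5, 16, 23, 23, 24]


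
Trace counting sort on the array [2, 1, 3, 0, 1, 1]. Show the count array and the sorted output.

Count array: [1, 3, 1, 1]
(count[i] = number of elements equal to i)
Cumulative count: [1, 4, 5, 6]
Sorted: [0, 1, 1, 1, 2, 3]


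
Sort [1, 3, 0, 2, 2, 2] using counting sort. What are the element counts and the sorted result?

Count array: [1, 1, 3, 1]
(count[i] = number of elements equal to i)
Cumulative count: [1, 2, 5, 6]
Sorted: [0, 1, 2, 2, 2, 3]


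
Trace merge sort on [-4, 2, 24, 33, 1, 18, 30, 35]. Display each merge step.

Divide and conquer:
  Merge [-4] + [2] -> [-4, 2]
  Merge [24] + [33] -> [24, 33]
  Merge [-4, 2] + [24, 33] -> [-4, 2, 24, 33]
  Merge [1] + [18] -> [1, 18]
  Merge [30] + [35] -> [30, 35]
  Merge [1, 18] + [30, 35] -> [1, 18, 30, 35]
  Merge [-4, 2, 24, 33] + [1, 18, 30, 35] -> [-4, 1, 2, 18, 24, 30, 33, 35]


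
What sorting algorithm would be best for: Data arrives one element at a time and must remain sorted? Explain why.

Best choice: Insertion sort
Reason: Insertion sort naturally handles online/streaming input by inserting each new element into sorted position


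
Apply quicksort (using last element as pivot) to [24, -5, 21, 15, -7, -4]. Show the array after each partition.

Partition 1: pivot=-4 at index 2 -> [-5, -7, -4, 15, 24, 21]
Partition 2: pivot=-7 at index 0 -> [-7, -5, -4, 15, 24, 21]
Partition 3: pivot=21 at index 4 -> [-7, -5, -4, 15, 21, 24]


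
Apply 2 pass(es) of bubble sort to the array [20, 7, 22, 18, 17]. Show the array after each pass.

After pass 1: [7, 20, 18, 17, 22] (3 swaps)
After pass 2: [7, 18, 17, 20, 22] (2 swaps)
Total swaps: 5


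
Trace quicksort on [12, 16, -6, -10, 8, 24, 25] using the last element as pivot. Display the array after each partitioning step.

Partition 1: pivot=25 at index 6 -> [12, 16, -6, -10, 8, 24, 25]
Partition 2: pivot=24 at index 5 -> [12, 16, -6, -10, 8, 24, 25]
Partition 3: pivot=8 at index 2 -> [-6, -10, 8, 16, 12, 24, 25]
Partition 4: pivot=-10 at index 0 -> [-10, -6, 8, 16, 12, 24, 25]
Partition 5: pivot=12 at index 3 -> [-10, -6, 8, 12, 16, 24, 25]


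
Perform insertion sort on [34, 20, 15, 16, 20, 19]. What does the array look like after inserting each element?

First element 34 is already 'sorted'
Insert 20: shifted 1 elements -> [20, 34, 15, 16, 20, 19]
Insert 15: shifted 2 elements -> [15, 20, 34, 16, 20, 19]
Insert 16: shifted 2 elements -> [15, 16, 20, 34, 20, 19]
Insert 20: shifted 1 elements -> [15, 16, 20, 20, 34, 19]
Insert 19: shifted 3 elements -> [15, 16, 19, 20, 20, 34]


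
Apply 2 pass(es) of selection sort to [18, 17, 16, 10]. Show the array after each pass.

Pass 1: Select minimum 10 at index 3, swap -> [10, 17, 16, 18]
Pass 2: Select minimum 16 at index 2, swap -> [10, 16, 17, 18]


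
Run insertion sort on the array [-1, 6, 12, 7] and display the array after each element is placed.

First element -1 is already 'sorted'
Insert 6: shifted 0 elements -> [-1, 6, 12, 7]
Insert 12: shifted 0 elements -> [-1, 6, 12, 7]
Insert 7: shifted 1 elements -> [-1, 6, 7, 12]


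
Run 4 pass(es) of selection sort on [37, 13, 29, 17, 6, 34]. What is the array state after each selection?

Pass 1: Select minimum 6 at index 4, swap -> [6, 13, 29, 17, 37, 34]
Pass 2: Select minimum 13 at index 1, swap -> [6, 13, 29, 17, 37, 34]
Pass 3: Select minimum 17 at index 3, swap -> [6, 13, 17, 29, 37, 34]
Pass 4: Select minimum 29 at index 3, swap -> [6, 13, 17, 29, 37, 34]


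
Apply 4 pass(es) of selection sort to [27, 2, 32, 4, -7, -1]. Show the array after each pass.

Pass 1: Select minimum -7 at index 4, swap -> [-7, 2, 32, 4, 27, -1]
Pass 2: Select minimum -1 at index 5, swap -> [-7, -1, 32, 4, 27, 2]
Pass 3: Select minimum 2 at index 5, swap -> [-7, -1, 2, 4, 27, 32]
Pass 4: Select minimum 4 at index 3, swap -> [-7, -1, 2, 4, 27, 32]


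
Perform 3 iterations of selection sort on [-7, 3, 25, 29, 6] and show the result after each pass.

Pass 1: Select minimum -7 at index 0, swap -> [-7, 3, 25, 29, 6]
Pass 2: Select minimum 3 at index 1, swap -> [-7, 3, 25, 29, 6]
Pass 3: Select minimum 6 at index 4, swap -> [-7, 3, 6, 29, 25]


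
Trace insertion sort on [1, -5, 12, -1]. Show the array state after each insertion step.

First element 1 is already 'sorted'
Insert -5: shifted 1 elements -> [-5, 1, 12, -1]
Insert 12: shifted 0 elements -> [-5, 1, 12, -1]
Insert -1: shifted 2 elements -> [-5, -1, 1, 12]


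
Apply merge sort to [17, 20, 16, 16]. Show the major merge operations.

Divide and conquer:
  Merge [17] + [20] -> [17, 20]
  Merge [16] + [16] -> [16, 16]
  Merge [17, 20] + [16, 16] -> [16, 16, 17, 20]


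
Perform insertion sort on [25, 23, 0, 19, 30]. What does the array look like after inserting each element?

First element 25 is already 'sorted'
Insert 23: shifted 1 elements -> [23, 25, 0, 19, 30]
Insert 0: shifted 2 elements -> [0, 23, 25, 19, 30]
Insert 19: shifted 2 elements -> [0, 19, 23, 25, 30]
Insert 30: shifted 0 elements -> [0, 19, 23, 25, 30]


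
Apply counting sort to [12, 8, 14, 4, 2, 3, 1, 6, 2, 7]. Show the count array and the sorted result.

Count array: [0, 1, 2, 1, 1, 0, 1, 1, 1, 0, 0, 0, 1, 0, 1]
(count[i] = number of elements equal to i)
Cumulative count: [0, 1, 3, 4, 5, 5, 6, 7, 8, 8, 8, 8, 9, 9, 10]
Sorted: [1, 2, 2, 3, 4, 6, 7, 8, 12, 14]


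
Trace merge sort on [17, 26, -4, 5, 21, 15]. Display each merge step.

Divide and conquer:
  Merge [26] + [-4] -> [-4, 26]
  Merge [17] + [-4, 26] -> [-4, 17, 26]
  Merge [21] + [15] -> [15, 21]
  Merge [5] + [15, 21] -> [5, 15, 21]
  Merge [-4, 17, 26] + [5, 15, 21] -> [-4, 5, 15, 17, 21, 26]


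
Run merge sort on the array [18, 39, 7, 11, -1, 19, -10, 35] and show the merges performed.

Divide and conquer:
  Merge [18] + [39] -> [18, 39]
  Merge [7] + [11] -> [7, 11]
  Merge [18, 39] + [7, 11] -> [7, 11, 18, 39]
  Merge [-1] + [19] -> [-1, 19]
  Merge [-10] + [35] -> [-10, 35]
  Merge [-1, 19] + [-10, 35] -> [-10, -1, 19, 35]
  Merge [7, 11, 18, 39] + [-10, -1, 19, 35] -> [-10, -1, 7, 11, 18, 19, 35, 39]


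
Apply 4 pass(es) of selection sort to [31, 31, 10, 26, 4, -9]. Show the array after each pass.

Pass 1: Select minimum -9 at index 5, swap -> [-9, 31, 10, 26, 4, 31]
Pass 2: Select minimum 4 at index 4, swap -> [-9, 4, 10, 26, 31, 31]
Pass 3: Select minimum 10 at index 2, swap -> [-9, 4, 10, 26, 31, 31]
Pass 4: Select minimum 26 at index 3, swap -> [-9, 4, 10, 26, 31, 31]


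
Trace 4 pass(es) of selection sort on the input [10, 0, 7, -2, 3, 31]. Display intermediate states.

Pass 1: Select minimum -2 at index 3, swap -> [-2, 0, 7, 10, 3, 31]
Pass 2: Select minimum 0 at index 1, swap -> [-2, 0, 7, 10, 3, 31]
Pass 3: Select minimum 3 at index 4, swap -> [-2, 0, 3, 10, 7, 31]
Pass 4: Select minimum 7 at index 4, swap -> [-2, 0, 3, 7, 10, 31]


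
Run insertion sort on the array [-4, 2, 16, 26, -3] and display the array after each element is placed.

First element -4 is already 'sorted'
Insert 2: shifted 0 elements -> [-4, 2, 16, 26, -3]
Insert 16: shifted 0 elements -> [-4, 2, 16, 26, -3]
Insert 26: shifted 0 elements -> [-4, 2, 16, 26, -3]
Insert -3: shifted 3 elements -> [-4, -3, 2, 16, 26]


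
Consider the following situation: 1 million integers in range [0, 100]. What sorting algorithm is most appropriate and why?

Best choice: Counting sort
Reason: O(n + k) where k=100 is small; linear time beats O(n log n)


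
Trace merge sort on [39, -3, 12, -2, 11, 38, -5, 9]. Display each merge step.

Divide and conquer:
  Merge [39] + [-3] -> [-3, 39]
  Merge [12] + [-2] -> [-2, 12]
  Merge [-3, 39] + [-2, 12] -> [-3, -2, 12, 39]
  Merge [11] + [38] -> [11, 38]
  Merge [-5] + [9] -> [-5, 9]
  Merge [11, 38] + [-5, 9] -> [-5, 9, 11, 38]
  Merge [-3, -2, 12, 39] + [-5, 9, 11, 38] -> [-5, -3, -2, 9, 11, 12, 38, 39]


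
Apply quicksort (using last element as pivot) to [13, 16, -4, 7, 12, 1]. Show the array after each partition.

Partition 1: pivot=1 at index 1 -> [-4, 1, 13, 7, 12, 16]
Partition 2: pivot=16 at index 5 -> [-4, 1, 13, 7, 12, 16]
Partition 3: pivot=12 at index 3 -> [-4, 1, 7, 12, 13, 16]


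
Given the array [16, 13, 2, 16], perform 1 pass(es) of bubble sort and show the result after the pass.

After pass 1: [13, 2, 16, 16] (2 swaps)
Total swaps: 2


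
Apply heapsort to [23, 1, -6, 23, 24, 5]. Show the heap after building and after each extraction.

Build heap: [24, 23, 5, 23, 1, -6]
Extract 24: [23, 23, 5, -6, 1, 24]
Extract 23: [23, 1, 5, -6, 23, 24]
Extract 23: [5, 1, -6, 23, 23, 24]
Extract 5: [1, -6, 5, 23, 23, 24]
Extract 1: [-6, 1, 5, 23, 23, 24]


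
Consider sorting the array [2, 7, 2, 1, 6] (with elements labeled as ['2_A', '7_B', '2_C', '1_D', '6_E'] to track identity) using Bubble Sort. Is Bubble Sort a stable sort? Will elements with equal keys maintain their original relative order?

Trace Bubble Sort on the labeled array (the key is the number; the letter only tracks identity):
  After pass 1: [2_A, 2_C, 1_D, 6_E, 7_B]
  After pass 2: [2_A, 1_D, 2_C, 6_E, 7_B]
  After pass 3: [1_D, 2_A, 2_C, 6_E, 7_B]
  After pass 4: [1_D, 2_A, 2_C, 6_E, 7_B] (no swaps, done)
Final order: [1_D, 2_A, 2_C, 6_E, 7_B]
Equal keys:
  value 2: originally 2_A, 2_C; after sorting 2_A, 2_C -> order preserved
All equal keys kept their original relative order. Bubble Sort is stable: it only swaps adjacent elements when the left one is strictly greater, so equal keys never move past each other.
Answer: Stable


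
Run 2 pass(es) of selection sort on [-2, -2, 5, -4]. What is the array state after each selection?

Pass 1: Select minimum -4 at index 3, swap -> [-4, -2, 5, -2]
Pass 2: Select minimum -2 at index 1, swap -> [-4, -2, 5, -2]


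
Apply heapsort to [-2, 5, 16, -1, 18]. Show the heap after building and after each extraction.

Build heap: [18, 5, 16, -1, -2]
Extract 18: [16, 5, -2, -1, 18]
Extract 16: [5, -1, -2, 16, 18]
Extract 5: [-1, -2, 5, 16, 18]
Extract -1: [-2, -1, 5, 16, 18]


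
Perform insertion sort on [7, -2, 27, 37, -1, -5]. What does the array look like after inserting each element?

First element 7 is already 'sorted'
Insert -2: shifted 1 elements -> [-2, 7, 27, 37, -1, -5]
Insert 27: shifted 0 elements -> [-2, 7, 27, 37, -1, -5]
Insert 37: shifted 0 elements -> [-2, 7, 27, 37, -1, -5]
Insert -1: shifted 3 elements -> [-2, -1, 7, 27, 37, -5]
Insert -5: shifted 5 elements -> [-5, -2, -1, 7, 27, 37]


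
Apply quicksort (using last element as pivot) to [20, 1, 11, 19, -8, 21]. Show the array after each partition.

Partition 1: pivot=21 at index 5 -> [20, 1, 11, 19, -8, 21]
Partition 2: pivot=-8 at index 0 -> [-8, 1, 11, 19, 20, 21]
Partition 3: pivot=20 at index 4 -> [-8, 1, 11, 19, 20, 21]
Partition 4: pivot=19 at index 3 -> [-8, 1, 11, 19, 20, 21]
Partition 5: pivot=11 at index 2 -> [-8, 1, 11, 19, 20, 21]


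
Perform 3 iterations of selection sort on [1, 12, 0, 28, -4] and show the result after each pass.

Pass 1: Select minimum -4 at index 4, swap -> [-4, 12, 0, 28, 1]
Pass 2: Select minimum 0 at index 2, swap -> [-4, 0, 12, 28, 1]
Pass 3: Select minimum 1 at index 4, swap -> [-4, 0, 1, 28, 12]


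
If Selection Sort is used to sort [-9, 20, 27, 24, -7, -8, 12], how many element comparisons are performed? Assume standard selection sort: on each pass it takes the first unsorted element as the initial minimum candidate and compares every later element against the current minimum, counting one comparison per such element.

Pass 1: scan indices 1..6 for the minimum = 6 comparison(s); min is -9, place at index 0 -> [-9, 20, 27, 24, -7, -8, 12]
Pass 2: scan indices 2..6 for the minimum = 5 comparison(s); min is -8, place at index 1 -> [-9, -8, 27, 24, -7, 20, 12]
Pass 3: scan indices 3..6 for the minimum = 4 comparison(s); min is -7, place at index 2 -> [-9, -8, -7, 24, 27, 20, 12]
Pass 4: scan indices 4..6 for the minimum = 3 comparison(s); min is 12, place at index 3 -> [-9, -8, -7, 12, 27, 20, 24]
Pass 5: scan indices 5..6 for the minimum = 2 comparison(s); min is 20, place at index 4 -> [-9, -8, -7, 12, 20, 27, 24]
Pass 6: scan indices 6..6 for the minimum = 1 comparison(s); min is 24, place at index 5 -> [-9, -8, -7, 12, 20, 24, 27]
Selection sort always scans the whole unsorted suffix, so the count is (n-1) + (n-2) + ... + 1 = n(n-1)/2 = 7*6/2 = 21 regardless of the input order.
Total comparisons: 6 + 5 + 4 + 3 + 2 + 1 = 21


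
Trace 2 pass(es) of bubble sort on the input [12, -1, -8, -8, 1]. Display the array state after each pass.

After pass 1: [-1, -8, -8, 1, 12] (4 swaps)
After pass 2: [-8, -8, -1, 1, 12] (2 swaps)
Total swaps: 6


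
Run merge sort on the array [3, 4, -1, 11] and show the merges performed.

Divide and conquer:
  Merge [3] + [4] -> [3, 4]
  Merge [-1] + [11] -> [-1, 11]
  Merge [3, 4] + [-1, 11] -> [-1, 3, 4, 11]


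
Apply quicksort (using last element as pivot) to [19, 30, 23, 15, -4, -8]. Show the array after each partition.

Partition 1: pivot=-8 at index 0 -> [-8, 30, 23, 15, -4, 19]
Partition 2: pivot=19 at index 3 -> [-8, 15, -4, 19, 23, 30]
Partition 3: pivot=-4 at index 1 -> [-8, -4, 15, 19, 23, 30]
Partition 4: pivot=30 at index 5 -> [-8, -4, 15, 19, 23, 30]


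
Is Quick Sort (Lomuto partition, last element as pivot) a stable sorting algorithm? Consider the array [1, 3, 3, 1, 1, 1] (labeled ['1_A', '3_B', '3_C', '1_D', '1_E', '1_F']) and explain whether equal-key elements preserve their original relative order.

Trace Quick Sort on the labeled array (the key is the number; the letter only tracks identity):
  Partition indices 0..5 around pivot 1_F -> [1_A, 1_D, 1_E, 1_F, 3_C, 3_B]
  Partition indices 0..2 around pivot 1_E -> [1_A, 1_D, 1_E, 1_F, 3_C, 3_B]
  Partition indices 0..1 around pivot 1_D -> [1_A, 1_D, 1_E, 1_F, 3_C, 3_B]
  Partition indices 4..5 around pivot 3_B -> [1_A, 1_D, 1_E, 1_F, 3_C, 3_B]
Final order: [1_A, 1_D, 1_E, 1_F, 3_C, 3_B]
Equal keys:
  value 1: originally 1_A, 1_D, 1_E, 1_F; after sorting 1_A, 1_D, 1_E, 1_F -> order preserved
  value 3: originally 3_B, 3_C; after sorting 3_C, 3_B -> order changed
Equal keys were reordered, so Quick Sort is not stable: partition swaps elements across long distances and can reorder equal keys. (One such input is enough; an unstable sort may happen to preserve order on other inputs, but it gives no guarantee.)
Answer: Not stable
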